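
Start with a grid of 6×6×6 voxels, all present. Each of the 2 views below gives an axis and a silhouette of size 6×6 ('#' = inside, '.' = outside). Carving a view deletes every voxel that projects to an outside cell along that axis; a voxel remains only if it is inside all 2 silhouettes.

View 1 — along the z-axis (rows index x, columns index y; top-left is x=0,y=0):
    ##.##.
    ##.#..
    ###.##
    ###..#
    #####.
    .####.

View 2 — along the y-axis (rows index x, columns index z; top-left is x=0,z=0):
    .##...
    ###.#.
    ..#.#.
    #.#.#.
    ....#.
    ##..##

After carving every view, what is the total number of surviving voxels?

full grid |V| = 216
carve view 1 (along z, XY-mask fill 25/36): 150 voxels remain
carve view 2 (along y, XZ-mask fill 16/36): 63 voxels remain

voxel count = 63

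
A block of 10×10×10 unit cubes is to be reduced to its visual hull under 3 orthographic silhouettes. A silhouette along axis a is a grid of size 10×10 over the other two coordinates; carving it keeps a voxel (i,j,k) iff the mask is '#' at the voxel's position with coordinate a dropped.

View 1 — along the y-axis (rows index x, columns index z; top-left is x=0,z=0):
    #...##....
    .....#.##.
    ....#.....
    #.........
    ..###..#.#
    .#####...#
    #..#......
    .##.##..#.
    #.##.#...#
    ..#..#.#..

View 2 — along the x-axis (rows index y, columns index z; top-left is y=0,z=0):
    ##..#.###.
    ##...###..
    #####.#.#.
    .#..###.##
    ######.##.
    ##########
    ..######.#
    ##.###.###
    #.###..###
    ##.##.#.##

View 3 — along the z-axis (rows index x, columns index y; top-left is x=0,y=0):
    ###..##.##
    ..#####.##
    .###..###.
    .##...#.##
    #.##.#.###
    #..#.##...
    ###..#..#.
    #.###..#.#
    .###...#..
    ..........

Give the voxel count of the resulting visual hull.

start: 10×10×10 = 1000 voxels
[1] y-view keeps 34 columns → grid now 340
[2] x-view keeps 71 columns → grid now 237
[3] z-view keeps 51 columns → grid now 121

remaining voxels: 121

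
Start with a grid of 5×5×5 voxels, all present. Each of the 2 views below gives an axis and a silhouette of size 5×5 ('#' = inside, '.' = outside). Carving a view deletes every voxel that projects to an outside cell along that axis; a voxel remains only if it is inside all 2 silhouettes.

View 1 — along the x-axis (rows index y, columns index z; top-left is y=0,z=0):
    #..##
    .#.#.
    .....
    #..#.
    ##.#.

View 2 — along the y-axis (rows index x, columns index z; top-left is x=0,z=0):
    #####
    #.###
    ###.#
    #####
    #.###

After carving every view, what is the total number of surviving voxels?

remaining voxels: 42

start: 5×5×5 = 125 voxels
carve view 1 (along x, YZ-mask fill 10/25): 50 voxels remain
carve view 2 (along y, XZ-mask fill 22/25): 42 voxels remain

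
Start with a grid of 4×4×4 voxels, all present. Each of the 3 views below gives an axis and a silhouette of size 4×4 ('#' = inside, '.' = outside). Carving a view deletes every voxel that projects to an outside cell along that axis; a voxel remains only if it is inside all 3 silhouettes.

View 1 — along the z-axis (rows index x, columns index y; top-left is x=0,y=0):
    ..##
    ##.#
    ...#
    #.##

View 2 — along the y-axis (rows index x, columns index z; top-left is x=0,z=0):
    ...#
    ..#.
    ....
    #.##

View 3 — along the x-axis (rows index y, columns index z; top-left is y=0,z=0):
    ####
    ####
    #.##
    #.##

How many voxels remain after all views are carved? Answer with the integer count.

before carving: 64 voxels (4×4×4)
[1] z-view keeps 9 columns → grid now 36
[2] y-view keeps 5 columns → grid now 14
[3] x-view keeps 14 columns → grid now 14

|visual hull| = 14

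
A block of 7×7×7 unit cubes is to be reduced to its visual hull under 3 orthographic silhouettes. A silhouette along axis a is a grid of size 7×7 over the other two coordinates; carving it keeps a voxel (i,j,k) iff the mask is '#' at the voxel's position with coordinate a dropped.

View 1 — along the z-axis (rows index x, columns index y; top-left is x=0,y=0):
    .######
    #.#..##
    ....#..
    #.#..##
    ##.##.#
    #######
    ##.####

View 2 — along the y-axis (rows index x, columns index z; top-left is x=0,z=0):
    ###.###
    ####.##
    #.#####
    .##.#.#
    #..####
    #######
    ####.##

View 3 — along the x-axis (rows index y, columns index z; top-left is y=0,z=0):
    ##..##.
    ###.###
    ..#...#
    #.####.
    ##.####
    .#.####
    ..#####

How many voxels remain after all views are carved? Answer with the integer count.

before carving: 343 voxels (7×7×7)
after view 1 [z-axis, 33 of 49 cells solid] → remaining = 231
after view 2 [y-axis, 40 of 49 cells solid] → remaining = 192
after view 3 [x-axis, 33 of 49 cells solid] → remaining = 131

131 voxels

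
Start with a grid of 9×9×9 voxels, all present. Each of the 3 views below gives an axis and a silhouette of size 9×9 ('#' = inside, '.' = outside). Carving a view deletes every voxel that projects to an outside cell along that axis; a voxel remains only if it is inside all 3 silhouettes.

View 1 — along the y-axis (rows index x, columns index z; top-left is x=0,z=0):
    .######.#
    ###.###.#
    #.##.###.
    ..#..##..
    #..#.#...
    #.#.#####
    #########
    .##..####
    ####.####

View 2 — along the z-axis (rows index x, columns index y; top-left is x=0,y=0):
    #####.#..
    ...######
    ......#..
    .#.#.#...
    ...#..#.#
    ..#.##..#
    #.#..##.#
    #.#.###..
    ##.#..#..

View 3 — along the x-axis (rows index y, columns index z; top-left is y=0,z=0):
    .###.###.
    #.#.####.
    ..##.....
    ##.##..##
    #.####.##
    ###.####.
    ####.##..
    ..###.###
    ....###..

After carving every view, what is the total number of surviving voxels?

150 voxels

before carving: 729 voxels (9×9×9)
carve view 1 (along y, XZ-mask fill 56/81): 504 voxels remain
carve view 2 (along z, XY-mask fill 37/81): 243 voxels remain
carve view 3 (along x, YZ-mask fill 49/81): 150 voxels remain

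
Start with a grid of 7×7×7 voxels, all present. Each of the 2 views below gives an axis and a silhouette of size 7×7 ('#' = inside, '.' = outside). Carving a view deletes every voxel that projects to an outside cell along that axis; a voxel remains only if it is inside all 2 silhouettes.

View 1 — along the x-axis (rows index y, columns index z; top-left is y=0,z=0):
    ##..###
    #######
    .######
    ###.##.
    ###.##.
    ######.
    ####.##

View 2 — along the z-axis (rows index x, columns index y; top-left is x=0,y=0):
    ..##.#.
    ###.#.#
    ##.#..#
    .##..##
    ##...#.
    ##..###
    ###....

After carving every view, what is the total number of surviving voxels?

|visual hull| = 159

full grid |V| = 343
step 1: project along x, AND mask (40/49) → |grid| = 280
step 2: project along z, AND mask (27/49) → |grid| = 159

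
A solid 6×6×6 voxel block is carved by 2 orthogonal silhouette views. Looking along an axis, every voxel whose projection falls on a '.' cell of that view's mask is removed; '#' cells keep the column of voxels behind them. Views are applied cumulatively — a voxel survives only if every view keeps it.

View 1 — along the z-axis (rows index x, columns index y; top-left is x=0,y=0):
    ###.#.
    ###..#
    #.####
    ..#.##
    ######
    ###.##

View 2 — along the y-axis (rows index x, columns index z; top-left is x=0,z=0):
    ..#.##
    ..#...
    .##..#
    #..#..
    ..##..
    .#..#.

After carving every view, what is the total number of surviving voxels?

remaining voxels: 59

start: 6×6×6 = 216 voxels
after view 1 [z-axis, 27 of 36 cells solid] → remaining = 162
after view 2 [y-axis, 13 of 36 cells solid] → remaining = 59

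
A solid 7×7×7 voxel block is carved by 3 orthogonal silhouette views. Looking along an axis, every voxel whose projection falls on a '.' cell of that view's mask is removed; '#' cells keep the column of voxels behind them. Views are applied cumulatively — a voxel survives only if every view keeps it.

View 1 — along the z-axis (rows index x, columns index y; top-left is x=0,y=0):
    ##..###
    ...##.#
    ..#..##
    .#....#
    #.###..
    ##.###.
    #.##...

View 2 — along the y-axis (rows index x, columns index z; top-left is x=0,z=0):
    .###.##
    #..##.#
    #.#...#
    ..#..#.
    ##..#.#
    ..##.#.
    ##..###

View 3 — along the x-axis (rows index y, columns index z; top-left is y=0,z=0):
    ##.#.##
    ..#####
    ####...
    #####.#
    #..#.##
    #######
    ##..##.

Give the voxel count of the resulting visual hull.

voxel count = 69

full grid |V| = 343
[1] z-view keeps 25 columns → grid now 175
[2] y-view keeps 26 columns → grid now 96
[3] x-view keeps 35 columns → grid now 69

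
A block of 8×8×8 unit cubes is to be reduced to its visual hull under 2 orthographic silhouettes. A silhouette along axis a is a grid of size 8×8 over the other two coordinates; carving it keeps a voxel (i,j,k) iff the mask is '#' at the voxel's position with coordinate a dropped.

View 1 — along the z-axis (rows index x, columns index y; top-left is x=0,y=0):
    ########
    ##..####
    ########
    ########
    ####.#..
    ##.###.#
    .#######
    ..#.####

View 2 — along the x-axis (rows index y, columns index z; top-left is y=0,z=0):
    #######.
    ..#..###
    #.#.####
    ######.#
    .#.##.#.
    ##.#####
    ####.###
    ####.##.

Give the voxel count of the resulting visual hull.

voxel count = 316

before carving: 512 voxels (8×8×8)
carve view 1 (along z, XY-mask fill 53/64): 424 voxels remain
carve view 2 (along x, YZ-mask fill 48/64): 316 voxels remain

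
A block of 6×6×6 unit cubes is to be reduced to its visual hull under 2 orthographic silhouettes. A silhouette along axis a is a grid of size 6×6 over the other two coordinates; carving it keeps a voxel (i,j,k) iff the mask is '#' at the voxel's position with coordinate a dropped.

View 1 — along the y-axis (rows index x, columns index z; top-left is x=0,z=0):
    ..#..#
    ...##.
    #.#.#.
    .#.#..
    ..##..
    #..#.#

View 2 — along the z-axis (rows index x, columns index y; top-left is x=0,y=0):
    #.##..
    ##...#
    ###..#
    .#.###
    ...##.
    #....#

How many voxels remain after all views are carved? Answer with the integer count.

42 voxels

before carving: 216 voxels (6×6×6)
after view 1 [y-axis, 14 of 36 cells solid] → remaining = 84
after view 2 [z-axis, 18 of 36 cells solid] → remaining = 42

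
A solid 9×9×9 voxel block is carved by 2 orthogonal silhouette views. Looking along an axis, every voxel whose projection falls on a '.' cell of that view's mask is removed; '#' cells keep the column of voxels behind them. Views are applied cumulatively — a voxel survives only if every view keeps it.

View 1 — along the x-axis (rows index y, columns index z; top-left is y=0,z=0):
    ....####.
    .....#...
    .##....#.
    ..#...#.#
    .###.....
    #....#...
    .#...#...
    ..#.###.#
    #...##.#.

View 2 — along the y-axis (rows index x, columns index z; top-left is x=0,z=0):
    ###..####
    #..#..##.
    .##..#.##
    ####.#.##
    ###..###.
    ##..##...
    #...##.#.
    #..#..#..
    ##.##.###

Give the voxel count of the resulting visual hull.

start: 9×9×9 = 729 voxels
[1] x-view keeps 27 columns → grid now 243
[2] y-view keeps 47 columns → grid now 143

143 voxels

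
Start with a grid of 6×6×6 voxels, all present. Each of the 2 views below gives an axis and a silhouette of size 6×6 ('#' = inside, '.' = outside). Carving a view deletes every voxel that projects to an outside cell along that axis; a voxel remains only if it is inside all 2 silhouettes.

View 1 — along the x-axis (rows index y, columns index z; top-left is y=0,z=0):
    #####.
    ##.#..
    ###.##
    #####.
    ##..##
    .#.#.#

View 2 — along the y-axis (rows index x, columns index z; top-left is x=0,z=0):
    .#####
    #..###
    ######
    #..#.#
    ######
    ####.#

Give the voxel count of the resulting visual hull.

start: 6×6×6 = 216 voxels
carve view 1 (along x, YZ-mask fill 25/36): 150 voxels remain
carve view 2 (along y, XZ-mask fill 29/36): 119 voxels remain

119 voxels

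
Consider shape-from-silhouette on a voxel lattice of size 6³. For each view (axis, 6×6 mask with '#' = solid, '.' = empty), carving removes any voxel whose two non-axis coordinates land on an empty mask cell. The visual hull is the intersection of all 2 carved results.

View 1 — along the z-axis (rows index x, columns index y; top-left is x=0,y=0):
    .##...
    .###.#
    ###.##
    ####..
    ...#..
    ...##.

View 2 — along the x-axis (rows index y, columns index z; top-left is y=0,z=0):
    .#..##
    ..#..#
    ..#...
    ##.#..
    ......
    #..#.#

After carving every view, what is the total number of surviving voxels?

remaining voxels: 36

initial block: 6^3 = 216
step 1: project along z, AND mask (18/36) → |grid| = 108
step 2: project along x, AND mask (12/36) → |grid| = 36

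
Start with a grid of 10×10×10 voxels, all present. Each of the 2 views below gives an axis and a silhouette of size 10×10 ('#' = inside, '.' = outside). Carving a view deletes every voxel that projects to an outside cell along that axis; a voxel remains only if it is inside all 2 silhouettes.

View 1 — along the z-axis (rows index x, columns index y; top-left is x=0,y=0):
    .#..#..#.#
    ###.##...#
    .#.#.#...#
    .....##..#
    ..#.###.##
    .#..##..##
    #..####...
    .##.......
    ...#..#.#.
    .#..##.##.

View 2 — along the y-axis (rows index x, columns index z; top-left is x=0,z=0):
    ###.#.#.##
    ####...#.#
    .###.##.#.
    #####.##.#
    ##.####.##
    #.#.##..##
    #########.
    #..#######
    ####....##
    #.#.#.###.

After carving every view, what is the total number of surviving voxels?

remaining voxels: 299

initial block: 10^3 = 1000
[1] z-view keeps 43 columns → grid now 430
[2] y-view keeps 70 columns → grid now 299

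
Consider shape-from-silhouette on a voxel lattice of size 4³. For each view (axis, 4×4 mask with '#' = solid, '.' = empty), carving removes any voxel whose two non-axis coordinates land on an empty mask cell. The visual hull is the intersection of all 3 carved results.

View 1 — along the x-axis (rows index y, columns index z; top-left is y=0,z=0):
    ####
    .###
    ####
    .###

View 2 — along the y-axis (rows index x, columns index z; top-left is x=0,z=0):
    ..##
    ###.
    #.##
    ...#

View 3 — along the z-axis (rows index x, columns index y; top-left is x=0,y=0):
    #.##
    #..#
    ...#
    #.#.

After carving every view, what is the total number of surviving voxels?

before carving: 64 voxels (4×4×4)
[1] x-view keeps 14 columns → grid now 56
[2] y-view keeps 9 columns → grid now 32
[3] z-view keeps 8 columns → grid now 15

voxel count = 15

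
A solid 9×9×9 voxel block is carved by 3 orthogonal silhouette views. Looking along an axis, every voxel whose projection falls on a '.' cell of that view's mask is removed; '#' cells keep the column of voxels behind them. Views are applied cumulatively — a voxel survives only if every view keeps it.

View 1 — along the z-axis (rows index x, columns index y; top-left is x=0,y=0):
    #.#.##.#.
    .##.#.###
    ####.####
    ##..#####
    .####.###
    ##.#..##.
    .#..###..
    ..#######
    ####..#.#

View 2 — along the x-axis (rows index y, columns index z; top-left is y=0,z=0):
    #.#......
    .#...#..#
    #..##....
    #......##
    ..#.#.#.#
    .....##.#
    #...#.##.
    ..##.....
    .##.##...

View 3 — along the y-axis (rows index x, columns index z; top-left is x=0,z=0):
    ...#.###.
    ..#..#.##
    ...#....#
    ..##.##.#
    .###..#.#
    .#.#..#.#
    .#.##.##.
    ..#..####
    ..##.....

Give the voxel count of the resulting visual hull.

remaining voxels: 72

before carving: 729 voxels (9×9×9)
after view 1 [z-axis, 55 of 81 cells solid] → remaining = 495
after view 2 [x-axis, 28 of 81 cells solid] → remaining = 173
after view 3 [y-axis, 36 of 81 cells solid] → remaining = 72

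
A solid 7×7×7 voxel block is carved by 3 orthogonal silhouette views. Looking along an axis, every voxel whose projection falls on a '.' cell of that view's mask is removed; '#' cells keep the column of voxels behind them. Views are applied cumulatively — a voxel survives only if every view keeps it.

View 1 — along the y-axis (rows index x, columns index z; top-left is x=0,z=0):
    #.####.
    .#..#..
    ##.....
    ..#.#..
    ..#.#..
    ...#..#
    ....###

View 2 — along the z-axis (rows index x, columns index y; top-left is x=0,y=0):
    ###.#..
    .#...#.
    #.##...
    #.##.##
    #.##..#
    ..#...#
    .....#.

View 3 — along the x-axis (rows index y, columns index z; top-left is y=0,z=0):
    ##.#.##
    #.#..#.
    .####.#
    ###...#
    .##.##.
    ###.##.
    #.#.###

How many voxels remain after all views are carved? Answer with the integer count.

initial block: 7^3 = 343
step 1: project along y, AND mask (18/49) → |grid| = 126
step 2: project along z, AND mask (21/49) → |grid| = 55
step 3: project along x, AND mask (31/49) → |grid| = 36

remaining voxels: 36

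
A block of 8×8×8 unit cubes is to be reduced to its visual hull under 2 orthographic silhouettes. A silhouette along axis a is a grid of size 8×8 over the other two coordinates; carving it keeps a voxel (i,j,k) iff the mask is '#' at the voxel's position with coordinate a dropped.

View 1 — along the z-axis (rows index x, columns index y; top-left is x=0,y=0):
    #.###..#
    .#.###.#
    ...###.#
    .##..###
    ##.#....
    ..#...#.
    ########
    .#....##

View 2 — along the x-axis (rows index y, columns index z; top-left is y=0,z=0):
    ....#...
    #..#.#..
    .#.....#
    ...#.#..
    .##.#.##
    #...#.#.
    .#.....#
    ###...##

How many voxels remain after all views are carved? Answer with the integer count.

voxel count = 106

full grid |V| = 512
  1. axis=2 (XY plane), |mask|=35  ⇒  voxels=280
  2. axis=0 (YZ plane), |mask|=23  ⇒  voxels=106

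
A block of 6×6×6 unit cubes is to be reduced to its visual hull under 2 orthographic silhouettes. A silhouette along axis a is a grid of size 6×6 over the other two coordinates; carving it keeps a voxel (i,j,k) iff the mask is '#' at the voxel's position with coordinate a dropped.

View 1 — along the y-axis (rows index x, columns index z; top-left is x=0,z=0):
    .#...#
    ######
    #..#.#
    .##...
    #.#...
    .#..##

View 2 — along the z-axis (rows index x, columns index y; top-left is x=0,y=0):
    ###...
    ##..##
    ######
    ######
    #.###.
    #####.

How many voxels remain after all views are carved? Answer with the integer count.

before carving: 216 voxels (6×6×6)
after view 1 [y-axis, 18 of 36 cells solid] → remaining = 108
after view 2 [z-axis, 28 of 36 cells solid] → remaining = 83

remaining voxels: 83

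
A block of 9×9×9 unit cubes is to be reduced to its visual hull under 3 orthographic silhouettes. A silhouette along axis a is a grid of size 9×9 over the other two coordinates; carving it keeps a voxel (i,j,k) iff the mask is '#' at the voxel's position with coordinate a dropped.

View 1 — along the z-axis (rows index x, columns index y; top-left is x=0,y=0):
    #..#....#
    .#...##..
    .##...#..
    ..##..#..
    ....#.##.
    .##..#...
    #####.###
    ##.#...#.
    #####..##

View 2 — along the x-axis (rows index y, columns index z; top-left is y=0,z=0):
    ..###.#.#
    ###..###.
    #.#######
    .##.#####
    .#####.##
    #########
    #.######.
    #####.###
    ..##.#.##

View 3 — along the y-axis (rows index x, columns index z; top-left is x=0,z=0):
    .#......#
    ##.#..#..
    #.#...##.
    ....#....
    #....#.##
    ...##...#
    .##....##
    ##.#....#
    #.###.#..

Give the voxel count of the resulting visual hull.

|visual hull| = 104

full grid |V| = 729
V1 z: intersect with XY mask (37 set) -- 333 left
V2 x: intersect with YZ mask (62 set) -- 252 left
V3 y: intersect with XZ mask (31 set) -- 104 left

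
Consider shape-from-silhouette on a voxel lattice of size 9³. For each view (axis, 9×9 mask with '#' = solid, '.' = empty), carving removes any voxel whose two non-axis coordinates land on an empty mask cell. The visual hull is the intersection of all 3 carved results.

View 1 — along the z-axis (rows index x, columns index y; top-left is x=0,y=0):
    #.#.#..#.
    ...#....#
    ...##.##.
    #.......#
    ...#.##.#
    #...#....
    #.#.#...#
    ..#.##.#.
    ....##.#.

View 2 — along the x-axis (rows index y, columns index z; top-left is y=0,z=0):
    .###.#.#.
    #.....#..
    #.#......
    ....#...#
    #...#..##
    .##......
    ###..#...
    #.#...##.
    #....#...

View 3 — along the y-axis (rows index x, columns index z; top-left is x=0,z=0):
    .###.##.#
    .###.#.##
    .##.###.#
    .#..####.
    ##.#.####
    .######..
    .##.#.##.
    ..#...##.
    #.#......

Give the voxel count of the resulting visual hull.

before carving: 729 voxels (9×9×9)
V1 z: intersect with XY mask (29 set) -- 261 left
V2 x: intersect with YZ mask (27 set) -- 94 left
V3 y: intersect with XZ mask (46 set) -- 51 left

51 voxels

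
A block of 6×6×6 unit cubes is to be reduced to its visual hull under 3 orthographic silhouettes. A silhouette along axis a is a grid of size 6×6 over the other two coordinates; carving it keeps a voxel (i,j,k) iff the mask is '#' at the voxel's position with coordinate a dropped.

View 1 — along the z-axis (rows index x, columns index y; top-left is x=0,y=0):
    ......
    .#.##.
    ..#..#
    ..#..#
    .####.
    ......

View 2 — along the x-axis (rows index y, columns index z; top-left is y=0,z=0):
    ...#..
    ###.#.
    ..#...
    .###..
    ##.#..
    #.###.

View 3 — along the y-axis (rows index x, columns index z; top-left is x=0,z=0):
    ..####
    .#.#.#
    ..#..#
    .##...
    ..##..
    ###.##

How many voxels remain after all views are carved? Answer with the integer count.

full grid |V| = 216
  1. axis=2 (XY plane), |mask|=11  ⇒  voxels=66
  2. axis=0 (YZ plane), |mask|=16  ⇒  voxels=31
  3. axis=1 (XZ plane), |mask|=18  ⇒  voxels=14

remaining voxels: 14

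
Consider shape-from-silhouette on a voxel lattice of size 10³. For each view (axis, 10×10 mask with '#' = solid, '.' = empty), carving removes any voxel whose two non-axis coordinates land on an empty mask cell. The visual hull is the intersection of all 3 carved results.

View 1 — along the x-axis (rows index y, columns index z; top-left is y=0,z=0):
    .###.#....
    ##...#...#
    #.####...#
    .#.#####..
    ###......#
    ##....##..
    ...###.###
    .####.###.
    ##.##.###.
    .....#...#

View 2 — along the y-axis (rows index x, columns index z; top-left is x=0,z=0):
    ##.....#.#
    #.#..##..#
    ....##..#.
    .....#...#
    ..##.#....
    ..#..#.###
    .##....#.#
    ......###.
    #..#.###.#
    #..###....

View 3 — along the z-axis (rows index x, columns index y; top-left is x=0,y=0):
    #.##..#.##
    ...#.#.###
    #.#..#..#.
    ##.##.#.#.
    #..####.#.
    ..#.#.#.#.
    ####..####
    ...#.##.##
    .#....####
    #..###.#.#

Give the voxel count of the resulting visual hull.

start: 10×10×10 = 1000 voxels
V1 x: intersect with YZ mask (50 set) -- 500 left
V2 y: intersect with XZ mask (39 set) -- 196 left
V3 z: intersect with XY mask (55 set) -- 104 left

104 voxels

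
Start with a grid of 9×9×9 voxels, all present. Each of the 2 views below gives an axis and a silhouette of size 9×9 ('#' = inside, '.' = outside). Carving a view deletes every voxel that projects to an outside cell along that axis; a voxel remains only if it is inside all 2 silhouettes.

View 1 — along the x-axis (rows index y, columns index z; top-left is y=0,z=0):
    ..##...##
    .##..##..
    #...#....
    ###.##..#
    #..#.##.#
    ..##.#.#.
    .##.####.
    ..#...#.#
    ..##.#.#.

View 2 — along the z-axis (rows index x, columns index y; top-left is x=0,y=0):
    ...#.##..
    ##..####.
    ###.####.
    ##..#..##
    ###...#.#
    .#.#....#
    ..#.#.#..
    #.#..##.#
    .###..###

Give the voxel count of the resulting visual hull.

before carving: 729 voxels (9×9×9)
step 1: project along x, AND mask (38/81) → |grid| = 342
step 2: project along z, AND mask (43/81) → |grid| = 182

|visual hull| = 182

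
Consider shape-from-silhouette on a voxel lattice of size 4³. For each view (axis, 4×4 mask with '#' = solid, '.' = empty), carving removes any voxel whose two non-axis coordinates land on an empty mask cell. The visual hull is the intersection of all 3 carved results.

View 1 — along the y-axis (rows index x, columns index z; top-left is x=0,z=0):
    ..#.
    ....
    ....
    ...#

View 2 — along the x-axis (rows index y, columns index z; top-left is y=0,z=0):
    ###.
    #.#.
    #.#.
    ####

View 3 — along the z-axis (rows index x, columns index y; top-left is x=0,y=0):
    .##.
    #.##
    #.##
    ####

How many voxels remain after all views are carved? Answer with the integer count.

full grid |V| = 64
carve view 1 (along y, XZ-mask fill 2/16): 8 voxels remain
carve view 2 (along x, YZ-mask fill 11/16): 5 voxels remain
carve view 3 (along z, XY-mask fill 12/16): 3 voxels remain

3 voxels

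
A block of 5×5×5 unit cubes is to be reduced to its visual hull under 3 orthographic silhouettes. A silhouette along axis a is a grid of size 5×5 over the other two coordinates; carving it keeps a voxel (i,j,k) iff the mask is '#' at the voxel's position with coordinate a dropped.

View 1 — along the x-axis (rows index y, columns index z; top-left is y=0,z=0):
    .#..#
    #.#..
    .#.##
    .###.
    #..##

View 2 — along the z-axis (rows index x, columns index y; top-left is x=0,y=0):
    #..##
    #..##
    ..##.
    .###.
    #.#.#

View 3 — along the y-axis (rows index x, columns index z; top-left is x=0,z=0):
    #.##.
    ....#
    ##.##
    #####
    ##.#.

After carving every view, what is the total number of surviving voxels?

full grid |V| = 125
carve view 1 (along x, YZ-mask fill 13/25): 65 voxels remain
carve view 2 (along z, XY-mask fill 14/25): 38 voxels remain
carve view 3 (along y, XZ-mask fill 16/25): 24 voxels remain

|visual hull| = 24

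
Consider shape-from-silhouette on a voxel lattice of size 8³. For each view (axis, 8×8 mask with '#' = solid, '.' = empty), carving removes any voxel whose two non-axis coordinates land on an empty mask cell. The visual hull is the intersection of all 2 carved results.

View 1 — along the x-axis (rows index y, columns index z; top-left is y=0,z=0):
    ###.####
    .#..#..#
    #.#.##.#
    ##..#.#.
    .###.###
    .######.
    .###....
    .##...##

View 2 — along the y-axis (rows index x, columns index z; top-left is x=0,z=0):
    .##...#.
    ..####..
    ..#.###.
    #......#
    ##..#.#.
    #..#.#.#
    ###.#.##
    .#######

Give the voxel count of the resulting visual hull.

before carving: 512 voxels (8×8×8)
after view 1 [x-axis, 38 of 64 cells solid] → remaining = 304
after view 2 [y-axis, 34 of 64 cells solid] → remaining = 165

165 voxels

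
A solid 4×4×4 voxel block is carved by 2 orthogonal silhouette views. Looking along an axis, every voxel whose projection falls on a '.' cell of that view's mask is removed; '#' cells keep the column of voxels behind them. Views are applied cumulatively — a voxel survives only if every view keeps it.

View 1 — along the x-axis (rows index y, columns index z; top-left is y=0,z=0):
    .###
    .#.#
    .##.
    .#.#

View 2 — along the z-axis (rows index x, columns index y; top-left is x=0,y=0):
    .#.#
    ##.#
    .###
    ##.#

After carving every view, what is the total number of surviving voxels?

start: 4×4×4 = 64 voxels
carve view 1 (along x, YZ-mask fill 9/16): 36 voxels remain
carve view 2 (along z, XY-mask fill 11/16): 24 voxels remain

remaining voxels: 24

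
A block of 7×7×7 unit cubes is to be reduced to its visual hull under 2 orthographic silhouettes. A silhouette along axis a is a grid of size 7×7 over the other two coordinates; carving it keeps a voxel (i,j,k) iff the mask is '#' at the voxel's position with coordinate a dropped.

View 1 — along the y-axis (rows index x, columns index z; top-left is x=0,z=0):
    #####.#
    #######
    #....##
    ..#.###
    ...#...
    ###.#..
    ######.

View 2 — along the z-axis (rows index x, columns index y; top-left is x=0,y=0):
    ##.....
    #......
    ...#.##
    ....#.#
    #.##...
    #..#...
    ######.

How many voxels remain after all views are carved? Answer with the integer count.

voxel count = 83

before carving: 343 voxels (7×7×7)
after view 1 [y-axis, 31 of 49 cells solid] → remaining = 217
after view 2 [z-axis, 19 of 49 cells solid] → remaining = 83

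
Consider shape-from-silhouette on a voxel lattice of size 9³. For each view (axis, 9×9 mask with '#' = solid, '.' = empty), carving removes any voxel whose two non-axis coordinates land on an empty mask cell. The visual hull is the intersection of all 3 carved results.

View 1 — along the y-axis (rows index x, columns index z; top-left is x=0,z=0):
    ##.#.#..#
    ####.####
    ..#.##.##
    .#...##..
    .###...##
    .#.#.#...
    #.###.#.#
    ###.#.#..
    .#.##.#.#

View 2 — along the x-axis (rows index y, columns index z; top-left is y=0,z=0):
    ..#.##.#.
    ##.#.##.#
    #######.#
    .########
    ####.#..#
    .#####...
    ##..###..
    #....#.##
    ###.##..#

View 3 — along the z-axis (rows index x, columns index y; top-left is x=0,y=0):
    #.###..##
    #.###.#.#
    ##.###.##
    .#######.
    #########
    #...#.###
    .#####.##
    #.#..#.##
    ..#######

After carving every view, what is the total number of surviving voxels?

remaining voxels: 197

before carving: 729 voxels (9×9×9)
V1 y: intersect with XZ mask (45 set) -- 405 left
V2 x: intersect with YZ mask (52 set) -- 267 left
V3 z: intersect with XY mask (59 set) -- 197 left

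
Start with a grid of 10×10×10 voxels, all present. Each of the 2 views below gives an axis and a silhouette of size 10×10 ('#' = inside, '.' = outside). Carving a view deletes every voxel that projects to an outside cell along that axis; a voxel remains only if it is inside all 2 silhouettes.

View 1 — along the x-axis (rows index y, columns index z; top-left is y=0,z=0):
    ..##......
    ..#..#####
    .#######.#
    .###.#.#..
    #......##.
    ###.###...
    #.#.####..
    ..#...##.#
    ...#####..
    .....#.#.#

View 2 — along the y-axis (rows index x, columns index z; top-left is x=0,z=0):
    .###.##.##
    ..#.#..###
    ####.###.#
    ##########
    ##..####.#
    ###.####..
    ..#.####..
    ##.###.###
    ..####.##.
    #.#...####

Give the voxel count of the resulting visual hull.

full grid |V| = 1000
carve view 1 (along x, YZ-mask fill 48/100): 480 voxels remain
carve view 2 (along y, XZ-mask fill 69/100): 350 voxels remain

voxel count = 350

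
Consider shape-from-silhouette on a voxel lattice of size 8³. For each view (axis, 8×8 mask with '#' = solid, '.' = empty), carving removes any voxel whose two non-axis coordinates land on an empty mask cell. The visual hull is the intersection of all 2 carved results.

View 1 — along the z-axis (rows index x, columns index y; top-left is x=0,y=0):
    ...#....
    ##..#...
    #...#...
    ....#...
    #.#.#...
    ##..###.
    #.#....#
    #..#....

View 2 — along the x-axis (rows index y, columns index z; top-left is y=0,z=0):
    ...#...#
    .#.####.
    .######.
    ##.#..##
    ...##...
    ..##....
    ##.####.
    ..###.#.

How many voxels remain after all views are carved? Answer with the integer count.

initial block: 8^3 = 512
carve view 1 (along z, XY-mask fill 20/64): 160 voxels remain
carve view 2 (along x, YZ-mask fill 32/64): 66 voxels remain

voxel count = 66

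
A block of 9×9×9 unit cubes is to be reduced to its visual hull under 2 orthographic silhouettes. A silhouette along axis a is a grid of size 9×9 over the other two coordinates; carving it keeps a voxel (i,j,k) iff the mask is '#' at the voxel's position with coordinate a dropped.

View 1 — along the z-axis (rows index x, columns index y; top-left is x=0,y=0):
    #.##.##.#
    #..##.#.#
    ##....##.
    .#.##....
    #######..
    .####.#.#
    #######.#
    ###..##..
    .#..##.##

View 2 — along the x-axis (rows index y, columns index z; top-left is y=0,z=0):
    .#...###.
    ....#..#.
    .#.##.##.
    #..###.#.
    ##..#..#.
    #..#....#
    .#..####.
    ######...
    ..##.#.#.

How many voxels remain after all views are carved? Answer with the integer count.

full grid |V| = 729
[1] z-view keeps 49 columns → grid now 441
[2] x-view keeps 38 columns → grid now 199

199 voxels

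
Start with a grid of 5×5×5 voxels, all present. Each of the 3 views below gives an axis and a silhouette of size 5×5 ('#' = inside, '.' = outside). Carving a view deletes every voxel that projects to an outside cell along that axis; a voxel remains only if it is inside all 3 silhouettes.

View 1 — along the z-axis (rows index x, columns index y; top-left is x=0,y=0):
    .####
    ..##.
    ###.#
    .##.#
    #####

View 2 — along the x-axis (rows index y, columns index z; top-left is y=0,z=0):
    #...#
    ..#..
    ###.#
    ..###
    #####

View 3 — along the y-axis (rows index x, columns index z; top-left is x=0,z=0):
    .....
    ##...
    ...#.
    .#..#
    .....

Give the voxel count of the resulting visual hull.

before carving: 125 voxels (5×5×5)
after view 1 [z-axis, 18 of 25 cells solid] → remaining = 90
after view 2 [x-axis, 15 of 25 cells solid] → remaining = 57
after view 3 [y-axis, 5 of 25 cells solid] → remaining = 7

7 voxels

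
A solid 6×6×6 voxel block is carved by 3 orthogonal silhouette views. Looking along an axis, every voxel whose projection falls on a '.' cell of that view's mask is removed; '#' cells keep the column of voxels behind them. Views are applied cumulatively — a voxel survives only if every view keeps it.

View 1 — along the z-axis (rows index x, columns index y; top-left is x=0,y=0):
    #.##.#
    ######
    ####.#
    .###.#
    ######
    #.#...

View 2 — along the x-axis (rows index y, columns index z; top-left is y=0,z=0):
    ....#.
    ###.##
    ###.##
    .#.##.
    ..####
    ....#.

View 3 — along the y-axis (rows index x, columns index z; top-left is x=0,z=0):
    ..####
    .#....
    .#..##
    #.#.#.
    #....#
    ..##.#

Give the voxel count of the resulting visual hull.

before carving: 216 voxels (6×6×6)
carve view 1 (along z, XY-mask fill 27/36): 162 voxels remain
carve view 2 (along x, YZ-mask fill 19/36): 83 voxels remain
carve view 3 (along y, XZ-mask fill 16/36): 35 voxels remain

remaining voxels: 35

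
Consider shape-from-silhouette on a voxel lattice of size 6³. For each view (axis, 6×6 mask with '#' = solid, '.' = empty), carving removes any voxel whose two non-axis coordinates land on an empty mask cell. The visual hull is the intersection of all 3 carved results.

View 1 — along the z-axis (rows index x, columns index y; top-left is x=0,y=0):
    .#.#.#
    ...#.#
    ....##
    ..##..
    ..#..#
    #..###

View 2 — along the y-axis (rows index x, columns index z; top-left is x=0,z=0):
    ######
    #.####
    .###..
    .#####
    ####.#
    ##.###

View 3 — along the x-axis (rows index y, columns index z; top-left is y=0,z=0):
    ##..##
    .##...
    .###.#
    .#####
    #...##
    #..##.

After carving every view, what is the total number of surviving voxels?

voxel count = 47

start: 6×6×6 = 216 voxels
V1 z: intersect with XY mask (15 set) -- 90 left
V2 y: intersect with XZ mask (29 set) -- 74 left
V3 x: intersect with YZ mask (21 set) -- 47 left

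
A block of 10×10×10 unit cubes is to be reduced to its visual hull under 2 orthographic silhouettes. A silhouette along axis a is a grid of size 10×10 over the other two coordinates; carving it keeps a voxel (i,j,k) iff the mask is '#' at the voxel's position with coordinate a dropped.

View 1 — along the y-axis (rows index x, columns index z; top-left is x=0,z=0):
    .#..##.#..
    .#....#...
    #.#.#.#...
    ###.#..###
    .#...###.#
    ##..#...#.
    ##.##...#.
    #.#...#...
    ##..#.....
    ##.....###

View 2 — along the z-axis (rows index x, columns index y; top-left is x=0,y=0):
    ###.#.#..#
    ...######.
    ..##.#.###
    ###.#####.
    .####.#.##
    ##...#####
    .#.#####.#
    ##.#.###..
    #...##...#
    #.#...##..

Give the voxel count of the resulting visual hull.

remaining voxels: 264

before carving: 1000 voxels (10×10×10)
  1. axis=1 (XZ plane), |mask|=42  ⇒  voxels=420
  2. axis=2 (XY plane), |mask|=61  ⇒  voxels=264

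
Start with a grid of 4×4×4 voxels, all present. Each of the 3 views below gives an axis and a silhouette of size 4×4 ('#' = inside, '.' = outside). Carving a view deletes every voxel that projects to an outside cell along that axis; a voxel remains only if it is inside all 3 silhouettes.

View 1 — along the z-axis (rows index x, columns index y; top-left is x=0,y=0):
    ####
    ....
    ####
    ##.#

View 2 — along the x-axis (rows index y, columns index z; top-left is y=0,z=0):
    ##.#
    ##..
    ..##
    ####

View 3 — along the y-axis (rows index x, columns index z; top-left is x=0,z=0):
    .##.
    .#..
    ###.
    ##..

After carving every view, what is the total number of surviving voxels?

remaining voxels: 19

start: 4×4×4 = 64 voxels
carve view 1 (along z, XY-mask fill 11/16): 44 voxels remain
carve view 2 (along x, YZ-mask fill 11/16): 31 voxels remain
carve view 3 (along y, XZ-mask fill 8/16): 19 voxels remain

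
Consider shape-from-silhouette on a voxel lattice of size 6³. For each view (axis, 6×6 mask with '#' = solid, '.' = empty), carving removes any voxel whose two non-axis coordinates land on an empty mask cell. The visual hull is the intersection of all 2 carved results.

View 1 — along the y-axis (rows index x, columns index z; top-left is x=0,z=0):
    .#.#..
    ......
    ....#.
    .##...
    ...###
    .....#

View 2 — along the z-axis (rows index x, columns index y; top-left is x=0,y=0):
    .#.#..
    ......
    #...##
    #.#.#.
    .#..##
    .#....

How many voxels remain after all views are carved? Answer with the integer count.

remaining voxels: 23

initial block: 6^3 = 216
carve view 1 (along y, XZ-mask fill 9/36): 54 voxels remain
carve view 2 (along z, XY-mask fill 12/36): 23 voxels remain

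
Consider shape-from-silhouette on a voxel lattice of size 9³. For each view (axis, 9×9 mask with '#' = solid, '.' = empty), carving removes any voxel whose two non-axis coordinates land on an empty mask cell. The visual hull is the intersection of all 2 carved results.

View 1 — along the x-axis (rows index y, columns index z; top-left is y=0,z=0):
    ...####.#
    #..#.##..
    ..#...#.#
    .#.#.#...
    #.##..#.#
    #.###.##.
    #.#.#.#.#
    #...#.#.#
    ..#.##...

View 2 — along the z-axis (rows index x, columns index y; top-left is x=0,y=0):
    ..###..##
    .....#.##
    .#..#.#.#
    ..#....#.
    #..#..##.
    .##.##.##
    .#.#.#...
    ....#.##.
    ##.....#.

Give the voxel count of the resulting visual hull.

voxel count = 137

full grid |V| = 729
[1] x-view keeps 38 columns → grid now 342
[2] z-view keeps 33 columns → grid now 137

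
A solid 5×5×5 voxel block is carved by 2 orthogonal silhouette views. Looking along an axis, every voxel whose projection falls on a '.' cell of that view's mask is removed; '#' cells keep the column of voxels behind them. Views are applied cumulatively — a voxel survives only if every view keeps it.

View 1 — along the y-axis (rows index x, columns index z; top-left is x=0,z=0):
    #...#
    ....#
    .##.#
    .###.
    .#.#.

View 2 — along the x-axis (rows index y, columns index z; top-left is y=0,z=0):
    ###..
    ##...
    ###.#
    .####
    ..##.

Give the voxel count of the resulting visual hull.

start: 5×5×5 = 125 voxels
carve view 1 (along y, XZ-mask fill 11/25): 55 voxels remain
carve view 2 (along x, YZ-mask fill 15/25): 33 voxels remain

voxel count = 33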